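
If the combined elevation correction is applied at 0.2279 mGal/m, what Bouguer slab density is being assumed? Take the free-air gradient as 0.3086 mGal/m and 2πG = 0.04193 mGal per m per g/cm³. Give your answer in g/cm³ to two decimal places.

0.2279 = 0.3086 − 0.04193 × ρ
ρ = (0.3086 − 0.2279) / 0.04193 = 1.92 g/cm³

1.92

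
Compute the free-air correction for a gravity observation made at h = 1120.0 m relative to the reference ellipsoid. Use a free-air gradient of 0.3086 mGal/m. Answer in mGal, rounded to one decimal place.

345.6

Free-air correction = 0.3086 × 1120.0 = 345.6 mGal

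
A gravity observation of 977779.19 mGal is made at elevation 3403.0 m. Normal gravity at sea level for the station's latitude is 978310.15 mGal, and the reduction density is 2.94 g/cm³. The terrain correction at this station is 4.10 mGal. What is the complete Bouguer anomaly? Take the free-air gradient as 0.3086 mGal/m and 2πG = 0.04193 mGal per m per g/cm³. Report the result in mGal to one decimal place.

103.8

Free-air correction = 0.3086 × 3403.0 = 1050.17 mGal
Free-air anomaly = 977779.19 − 978310.15 + (1050.17) = 519.21 mGal
Bouguer slab correction = 0.04193 × 2.94 × 3403.0 = 419.50 mGal
Simple Bouguer anomaly = 519.21 − (419.50) = 99.71 mGal
Complete Bouguer anomaly = 99.71 + 4.10 = 103.81 mGal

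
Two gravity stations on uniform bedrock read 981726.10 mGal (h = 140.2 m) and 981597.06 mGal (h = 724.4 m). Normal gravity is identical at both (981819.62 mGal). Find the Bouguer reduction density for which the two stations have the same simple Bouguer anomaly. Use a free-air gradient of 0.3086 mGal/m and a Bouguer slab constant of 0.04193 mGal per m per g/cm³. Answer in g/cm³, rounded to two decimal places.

Δg_obs = 981597.06 − 981726.10 = -129.04 mGal over Δh = 724.4 − 140.2 = 584.2 m
Equal Bouguer anomalies ⇒ Δg_obs + (0.3086 − 0.04193ρ)·Δh = 0
0.3086 − 0.04193ρ = −Δg_obs/Δh = 0.22088
ρ = (0.3086 − 0.22088) / 0.04193 = 2.09 g/cm³

2.09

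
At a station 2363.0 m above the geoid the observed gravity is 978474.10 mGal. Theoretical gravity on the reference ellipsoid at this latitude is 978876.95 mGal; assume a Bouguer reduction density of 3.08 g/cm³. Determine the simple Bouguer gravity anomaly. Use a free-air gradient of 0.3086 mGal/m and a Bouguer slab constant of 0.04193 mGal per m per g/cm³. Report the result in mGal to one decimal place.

21.2

Free-air correction = 0.3086 × 2363.0 = 729.22 mGal
Free-air anomaly = 978474.10 − 978876.95 + (729.22) = 326.37 mGal
Bouguer slab correction = 0.04193 × 3.08 × 2363.0 = 305.17 mGal
Simple Bouguer anomaly = 326.37 − (305.17) = 21.20 mGal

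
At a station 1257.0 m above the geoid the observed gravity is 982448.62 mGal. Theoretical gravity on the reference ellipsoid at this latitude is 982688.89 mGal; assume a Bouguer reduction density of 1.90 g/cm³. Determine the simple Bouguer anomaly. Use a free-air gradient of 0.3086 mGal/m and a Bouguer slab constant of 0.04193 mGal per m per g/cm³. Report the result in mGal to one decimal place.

Free-air correction = 0.3086 × 1257.0 = 387.91 mGal
Free-air anomaly = 982448.62 − 982688.89 + (387.91) = 147.64 mGal
Bouguer slab correction = 0.04193 × 1.90 × 1257.0 = 100.14 mGal
Simple Bouguer anomaly = 147.64 − (100.14) = 47.50 mGal

47.5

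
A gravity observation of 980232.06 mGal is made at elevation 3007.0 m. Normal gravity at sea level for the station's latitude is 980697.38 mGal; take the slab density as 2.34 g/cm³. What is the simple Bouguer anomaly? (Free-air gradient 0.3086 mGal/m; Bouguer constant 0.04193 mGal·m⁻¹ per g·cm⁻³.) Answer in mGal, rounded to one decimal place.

167.6

Free-air correction = 0.3086 × 3007.0 = 927.96 mGal
Free-air anomaly = 980232.06 − 980697.38 + (927.96) = 462.64 mGal
Bouguer slab correction = 0.04193 × 2.34 × 3007.0 = 295.04 mGal
Simple Bouguer anomaly = 462.64 − (295.04) = 167.60 mGal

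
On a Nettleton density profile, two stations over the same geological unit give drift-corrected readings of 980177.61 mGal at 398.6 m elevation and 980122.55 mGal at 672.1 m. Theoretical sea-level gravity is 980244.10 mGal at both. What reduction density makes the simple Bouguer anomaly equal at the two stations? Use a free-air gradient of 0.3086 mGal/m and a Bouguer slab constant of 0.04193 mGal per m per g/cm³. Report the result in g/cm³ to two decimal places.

2.56

Δg_obs = 980122.55 − 980177.61 = -55.06 mGal over Δh = 672.1 − 398.6 = 273.5 m
Equal Bouguer anomalies ⇒ Δg_obs + (0.3086 − 0.04193ρ)·Δh = 0
0.3086 − 0.04193ρ = −Δg_obs/Δh = 0.20132
ρ = (0.3086 − 0.20132) / 0.04193 = 2.56 g/cm³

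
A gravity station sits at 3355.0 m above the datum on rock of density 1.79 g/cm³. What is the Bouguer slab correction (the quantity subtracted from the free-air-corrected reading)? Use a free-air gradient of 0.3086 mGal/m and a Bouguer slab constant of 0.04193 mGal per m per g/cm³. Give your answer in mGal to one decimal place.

251.8

Bouguer slab correction = 0.04193 × 1.79 × 3355.0 = 251.8 mGal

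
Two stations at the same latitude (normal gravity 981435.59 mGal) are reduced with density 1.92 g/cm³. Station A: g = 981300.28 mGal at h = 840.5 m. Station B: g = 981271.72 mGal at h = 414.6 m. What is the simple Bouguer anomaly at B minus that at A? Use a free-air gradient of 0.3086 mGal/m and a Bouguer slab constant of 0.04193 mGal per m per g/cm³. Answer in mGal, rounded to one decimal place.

Δg_SB(A) = 981300.28 − 981435.59 + 0.3086×840.5 − 0.04193×1.92×840.5 = 56.40 mGal
Δg_SB(B) = 981271.72 − 981435.59 + 0.3086×414.6 − 0.04193×1.92×414.6 = -69.30 mGal
Difference = -69.30 − (56.40) = -125.70 mGal

-125.7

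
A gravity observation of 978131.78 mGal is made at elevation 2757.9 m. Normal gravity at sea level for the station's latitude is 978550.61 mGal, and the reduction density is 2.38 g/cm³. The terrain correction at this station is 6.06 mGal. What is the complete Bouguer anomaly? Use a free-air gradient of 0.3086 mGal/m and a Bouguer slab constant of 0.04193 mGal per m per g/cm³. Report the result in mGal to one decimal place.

Free-air correction = 0.3086 × 2757.9 = 851.09 mGal
Free-air anomaly = 978131.78 − 978550.61 + (851.09) = 432.26 mGal
Bouguer slab correction = 0.04193 × 2.38 × 2757.9 = 275.22 mGal
Simple Bouguer anomaly = 432.26 − (275.22) = 157.04 mGal
Complete Bouguer anomaly = 157.04 + 6.06 = 163.10 mGal

163.1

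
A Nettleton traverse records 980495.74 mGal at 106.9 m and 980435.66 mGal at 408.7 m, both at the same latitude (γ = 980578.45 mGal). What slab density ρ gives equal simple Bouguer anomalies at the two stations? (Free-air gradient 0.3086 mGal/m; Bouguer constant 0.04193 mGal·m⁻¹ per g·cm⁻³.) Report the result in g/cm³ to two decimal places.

2.61

Δg_obs = 980435.66 − 980495.74 = -60.08 mGal over Δh = 408.7 − 106.9 = 301.8 m
Equal Bouguer anomalies ⇒ Δg_obs + (0.3086 − 0.04193ρ)·Δh = 0
0.3086 − 0.04193ρ = −Δg_obs/Δh = 0.19907
ρ = (0.3086 − 0.19907) / 0.04193 = 2.61 g/cm³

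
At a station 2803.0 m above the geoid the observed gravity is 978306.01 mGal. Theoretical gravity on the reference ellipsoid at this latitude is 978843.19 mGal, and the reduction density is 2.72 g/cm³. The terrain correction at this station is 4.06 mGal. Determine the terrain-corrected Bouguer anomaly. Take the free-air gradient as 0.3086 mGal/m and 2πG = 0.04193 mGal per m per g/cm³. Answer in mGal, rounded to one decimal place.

Free-air correction = 0.3086 × 2803.0 = 865.01 mGal
Free-air anomaly = 978306.01 − 978843.19 + (865.01) = 327.83 mGal
Bouguer slab correction = 0.04193 × 2.72 × 2803.0 = 319.68 mGal
Simple Bouguer anomaly = 327.83 − (319.68) = 8.15 mGal
Complete Bouguer anomaly = 8.15 + 4.06 = 12.21 mGal

12.2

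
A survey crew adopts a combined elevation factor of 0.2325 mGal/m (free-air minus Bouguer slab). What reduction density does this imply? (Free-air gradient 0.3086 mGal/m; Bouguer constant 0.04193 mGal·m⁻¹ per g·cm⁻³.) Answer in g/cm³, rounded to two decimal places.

0.2325 = 0.3086 − 0.04193 × ρ
ρ = (0.3086 − 0.2325) / 0.04193 = 1.81 g/cm³

1.81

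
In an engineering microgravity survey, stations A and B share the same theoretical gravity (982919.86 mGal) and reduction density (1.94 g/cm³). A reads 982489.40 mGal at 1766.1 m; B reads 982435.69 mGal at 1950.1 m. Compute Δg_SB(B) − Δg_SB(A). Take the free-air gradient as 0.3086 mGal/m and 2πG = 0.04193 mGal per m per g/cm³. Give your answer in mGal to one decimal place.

Δg_SB(A) = 982489.40 − 982919.86 + 0.3086×1766.1 − 0.04193×1.94×1766.1 = -29.10 mGal
Δg_SB(B) = 982435.69 − 982919.86 + 0.3086×1950.1 − 0.04193×1.94×1950.1 = -41.00 mGal
Difference = -41.00 − (-29.10) = -11.90 mGal

-11.9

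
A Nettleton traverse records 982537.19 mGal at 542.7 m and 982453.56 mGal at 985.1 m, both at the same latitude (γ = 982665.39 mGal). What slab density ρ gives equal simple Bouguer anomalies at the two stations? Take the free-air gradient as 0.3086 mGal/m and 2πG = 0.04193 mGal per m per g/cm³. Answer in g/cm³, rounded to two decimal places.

Δg_obs = 982453.56 − 982537.19 = -83.63 mGal over Δh = 985.1 − 542.7 = 442.4 m
Equal Bouguer anomalies ⇒ Δg_obs + (0.3086 − 0.04193ρ)·Δh = 0
0.3086 − 0.04193ρ = −Δg_obs/Δh = 0.18904
ρ = (0.3086 − 0.18904) / 0.04193 = 2.85 g/cm³

2.85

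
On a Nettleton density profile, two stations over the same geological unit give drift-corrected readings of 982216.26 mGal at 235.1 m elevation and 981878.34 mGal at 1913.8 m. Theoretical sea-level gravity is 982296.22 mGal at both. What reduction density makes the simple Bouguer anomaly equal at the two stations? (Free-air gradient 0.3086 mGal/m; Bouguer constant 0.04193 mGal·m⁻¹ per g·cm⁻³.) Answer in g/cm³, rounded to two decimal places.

2.56

Δg_obs = 981878.34 − 982216.26 = -337.92 mGal over Δh = 1913.8 − 235.1 = 1678.7 m
Equal Bouguer anomalies ⇒ Δg_obs + (0.3086 − 0.04193ρ)·Δh = 0
0.3086 − 0.04193ρ = −Δg_obs/Δh = 0.20130
ρ = (0.3086 − 0.20130) / 0.04193 = 2.56 g/cm³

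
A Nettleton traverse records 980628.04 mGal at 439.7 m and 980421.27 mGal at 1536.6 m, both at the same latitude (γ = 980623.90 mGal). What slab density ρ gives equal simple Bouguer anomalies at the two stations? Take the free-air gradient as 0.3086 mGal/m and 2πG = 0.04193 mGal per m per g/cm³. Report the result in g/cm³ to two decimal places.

2.86

Δg_obs = 980421.27 − 980628.04 = -206.77 mGal over Δh = 1536.6 − 439.7 = 1096.9 m
Equal Bouguer anomalies ⇒ Δg_obs + (0.3086 − 0.04193ρ)·Δh = 0
0.3086 − 0.04193ρ = −Δg_obs/Δh = 0.18850
ρ = (0.3086 − 0.18850) / 0.04193 = 2.86 g/cm³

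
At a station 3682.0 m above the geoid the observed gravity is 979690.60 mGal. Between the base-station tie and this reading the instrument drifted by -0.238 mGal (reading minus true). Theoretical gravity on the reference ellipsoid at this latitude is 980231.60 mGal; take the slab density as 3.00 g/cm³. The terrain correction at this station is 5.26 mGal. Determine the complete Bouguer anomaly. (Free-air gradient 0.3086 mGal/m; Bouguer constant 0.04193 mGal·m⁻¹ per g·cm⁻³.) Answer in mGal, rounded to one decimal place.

137.6

Drift-corrected reading = 979690.60 − (-0.238) = 979690.838 mGal
Free-air correction = 0.3086 × 3682.0 = 1136.27 mGal
Free-air anomaly = 979690.838 − 980231.60 + (1136.27) = 595.508 mGal
Bouguer slab correction = 0.04193 × 3.00 × 3682.0 = 463.16 mGal
Simple Bouguer anomaly = 595.508 − (463.16) = 132.348 mGal
Complete Bouguer anomaly = 132.348 + 5.26 = 137.608 mGal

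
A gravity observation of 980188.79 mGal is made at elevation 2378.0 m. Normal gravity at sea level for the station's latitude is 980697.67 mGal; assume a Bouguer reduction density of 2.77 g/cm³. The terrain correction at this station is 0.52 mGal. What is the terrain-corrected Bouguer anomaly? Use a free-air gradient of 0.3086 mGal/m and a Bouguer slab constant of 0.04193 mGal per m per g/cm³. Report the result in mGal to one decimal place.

Free-air correction = 0.3086 × 2378.0 = 733.85 mGal
Free-air anomaly = 980188.79 − 980697.67 + (733.85) = 224.97 mGal
Bouguer slab correction = 0.04193 × 2.77 × 2378.0 = 276.20 mGal
Simple Bouguer anomaly = 224.97 − (276.20) = -51.23 mGal
Complete Bouguer anomaly = -51.23 + 0.52 = -50.71 mGal

-50.7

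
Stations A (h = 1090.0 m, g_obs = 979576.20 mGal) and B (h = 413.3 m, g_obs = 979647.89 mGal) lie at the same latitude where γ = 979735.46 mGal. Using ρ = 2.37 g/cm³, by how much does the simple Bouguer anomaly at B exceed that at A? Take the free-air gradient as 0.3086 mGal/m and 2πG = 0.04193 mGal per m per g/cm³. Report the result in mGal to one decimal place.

Δg_SB(A) = 979576.20 − 979735.46 + 0.3086×1090.0 − 0.04193×2.37×1090.0 = 68.80 mGal
Δg_SB(B) = 979647.89 − 979735.46 + 0.3086×413.3 − 0.04193×2.37×413.3 = -1.10 mGal
Difference = -1.10 − (68.80) = -69.90 mGal

-69.9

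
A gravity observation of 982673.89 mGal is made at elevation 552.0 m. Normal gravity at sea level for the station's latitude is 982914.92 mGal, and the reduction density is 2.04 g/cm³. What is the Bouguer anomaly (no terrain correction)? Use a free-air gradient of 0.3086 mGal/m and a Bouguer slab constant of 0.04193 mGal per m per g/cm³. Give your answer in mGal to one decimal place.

Free-air correction = 0.3086 × 552.0 = 170.35 mGal
Free-air anomaly = 982673.89 − 982914.92 + (170.35) = -70.68 mGal
Bouguer slab correction = 0.04193 × 2.04 × 552.0 = 47.22 mGal
Simple Bouguer anomaly = -70.68 − (47.22) = -117.90 mGal

-117.9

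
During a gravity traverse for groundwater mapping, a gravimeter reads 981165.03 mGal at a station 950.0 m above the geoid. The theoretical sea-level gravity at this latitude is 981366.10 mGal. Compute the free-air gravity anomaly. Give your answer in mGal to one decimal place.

92.1

Free-air correction = 0.3086 × 950.0 = 293.17 mGal
Free-air anomaly = 981165.03 − 981366.10 + (293.17) = 92.10 mGal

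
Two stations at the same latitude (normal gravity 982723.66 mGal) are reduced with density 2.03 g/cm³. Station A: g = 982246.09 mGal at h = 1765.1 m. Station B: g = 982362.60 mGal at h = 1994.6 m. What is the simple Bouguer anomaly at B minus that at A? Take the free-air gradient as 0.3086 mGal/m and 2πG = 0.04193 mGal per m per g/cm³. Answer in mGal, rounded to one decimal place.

167.8

Δg_SB(A) = 982246.09 − 982723.66 + 0.3086×1765.1 − 0.04193×2.03×1765.1 = -83.10 mGal
Δg_SB(B) = 982362.60 − 982723.66 + 0.3086×1994.6 − 0.04193×2.03×1994.6 = 84.70 mGal
Difference = 84.70 − (-83.10) = 167.80 mGal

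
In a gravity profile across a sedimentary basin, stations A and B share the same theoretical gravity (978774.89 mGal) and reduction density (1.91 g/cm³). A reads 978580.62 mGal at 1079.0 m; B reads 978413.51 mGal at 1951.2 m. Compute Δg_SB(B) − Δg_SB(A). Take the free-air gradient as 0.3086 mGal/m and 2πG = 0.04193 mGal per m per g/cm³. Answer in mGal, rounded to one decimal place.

Δg_SB(A) = 978580.62 − 978774.89 + 0.3086×1079.0 − 0.04193×1.91×1079.0 = 52.30 mGal
Δg_SB(B) = 978413.51 − 978774.89 + 0.3086×1951.2 − 0.04193×1.91×1951.2 = 84.50 mGal
Difference = 84.50 − (52.30) = 32.20 mGal

32.2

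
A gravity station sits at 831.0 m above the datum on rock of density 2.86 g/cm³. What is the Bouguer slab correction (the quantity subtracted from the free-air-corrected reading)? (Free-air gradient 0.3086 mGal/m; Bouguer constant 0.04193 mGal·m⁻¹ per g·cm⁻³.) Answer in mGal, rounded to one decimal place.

99.7

Bouguer slab correction = 0.04193 × 2.86 × 831.0 = 99.7 mGal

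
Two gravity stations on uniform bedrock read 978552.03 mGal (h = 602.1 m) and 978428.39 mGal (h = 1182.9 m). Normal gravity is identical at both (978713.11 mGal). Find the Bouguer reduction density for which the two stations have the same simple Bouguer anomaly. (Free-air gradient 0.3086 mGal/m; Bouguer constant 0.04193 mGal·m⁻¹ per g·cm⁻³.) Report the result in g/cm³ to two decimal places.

Δg_obs = 978428.39 − 978552.03 = -123.64 mGal over Δh = 1182.9 − 602.1 = 580.8 m
Equal Bouguer anomalies ⇒ Δg_obs + (0.3086 − 0.04193ρ)·Δh = 0
0.3086 − 0.04193ρ = −Δg_obs/Δh = 0.21288
ρ = (0.3086 − 0.21288) / 0.04193 = 2.28 g/cm³

2.28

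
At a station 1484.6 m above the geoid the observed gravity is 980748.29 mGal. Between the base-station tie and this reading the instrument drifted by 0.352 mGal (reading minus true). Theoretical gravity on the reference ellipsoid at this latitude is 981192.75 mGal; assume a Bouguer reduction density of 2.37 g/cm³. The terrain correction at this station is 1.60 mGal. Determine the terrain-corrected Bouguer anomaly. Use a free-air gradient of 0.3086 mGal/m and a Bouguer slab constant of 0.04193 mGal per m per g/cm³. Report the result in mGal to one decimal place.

Drift-corrected reading = 980748.29 − (0.352) = 980747.938 mGal
Free-air correction = 0.3086 × 1484.6 = 458.15 mGal
Free-air anomaly = 980747.938 − 981192.75 + (458.15) = 13.338 mGal
Bouguer slab correction = 0.04193 × 2.37 × 1484.6 = 147.53 mGal
Simple Bouguer anomaly = 13.338 − (147.53) = -134.192 mGal
Complete Bouguer anomaly = -134.192 + 1.60 = -132.592 mGal

-132.6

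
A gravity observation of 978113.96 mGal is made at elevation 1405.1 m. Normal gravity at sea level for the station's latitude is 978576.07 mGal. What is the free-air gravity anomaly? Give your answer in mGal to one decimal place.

-28.5

Free-air correction = 0.3086 × 1405.1 = 433.61 mGal
Free-air anomaly = 978113.96 − 978576.07 + (433.61) = -28.50 mGal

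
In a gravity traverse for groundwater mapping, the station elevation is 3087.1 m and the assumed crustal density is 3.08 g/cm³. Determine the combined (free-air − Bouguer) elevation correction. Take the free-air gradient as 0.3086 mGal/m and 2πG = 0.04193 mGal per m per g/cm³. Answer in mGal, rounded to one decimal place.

Combined gradient = 0.3086 − 0.04193 × 3.08 = 0.1794556 mGal/m
Combined elevation correction = 0.1794556 × 3087.1 = 554.0 mGal

554.0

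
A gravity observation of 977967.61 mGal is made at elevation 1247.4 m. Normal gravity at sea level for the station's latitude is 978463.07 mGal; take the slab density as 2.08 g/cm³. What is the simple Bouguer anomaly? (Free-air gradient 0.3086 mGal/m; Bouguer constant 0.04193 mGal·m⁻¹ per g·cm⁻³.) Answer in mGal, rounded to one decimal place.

Free-air correction = 0.3086 × 1247.4 = 384.95 mGal
Free-air anomaly = 977967.61 − 978463.07 + (384.95) = -110.51 mGal
Bouguer slab correction = 0.04193 × 2.08 × 1247.4 = 108.79 mGal
Simple Bouguer anomaly = -110.51 − (108.79) = -219.30 mGal

-219.3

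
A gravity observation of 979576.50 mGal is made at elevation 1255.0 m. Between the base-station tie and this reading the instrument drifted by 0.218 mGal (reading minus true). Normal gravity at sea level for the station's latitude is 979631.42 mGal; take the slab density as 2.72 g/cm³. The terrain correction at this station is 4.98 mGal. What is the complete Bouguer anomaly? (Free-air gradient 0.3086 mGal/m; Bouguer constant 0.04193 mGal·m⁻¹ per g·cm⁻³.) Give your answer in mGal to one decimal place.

194.0

Drift-corrected reading = 979576.50 − (0.218) = 979576.282 mGal
Free-air correction = 0.3086 × 1255.0 = 387.29 mGal
Free-air anomaly = 979576.282 − 979631.42 + (387.29) = 332.152 mGal
Bouguer slab correction = 0.04193 × 2.72 × 1255.0 = 143.13 mGal
Simple Bouguer anomaly = 332.152 − (143.13) = 189.022 mGal
Complete Bouguer anomaly = 189.022 + 4.98 = 194.002 mGal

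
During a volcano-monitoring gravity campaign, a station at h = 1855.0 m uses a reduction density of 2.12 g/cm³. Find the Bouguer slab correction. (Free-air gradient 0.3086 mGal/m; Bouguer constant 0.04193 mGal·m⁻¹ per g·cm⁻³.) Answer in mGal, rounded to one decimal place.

164.9

Bouguer slab correction = 0.04193 × 2.12 × 1855.0 = 164.9 mGal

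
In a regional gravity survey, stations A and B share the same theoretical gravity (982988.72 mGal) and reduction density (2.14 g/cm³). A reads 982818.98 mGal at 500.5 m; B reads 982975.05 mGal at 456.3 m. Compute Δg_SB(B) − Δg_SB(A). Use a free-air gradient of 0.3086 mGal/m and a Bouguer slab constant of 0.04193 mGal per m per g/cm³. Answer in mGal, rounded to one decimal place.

146.4

Δg_SB(A) = 982818.98 − 982988.72 + 0.3086×500.5 − 0.04193×2.14×500.5 = -60.20 mGal
Δg_SB(B) = 982975.05 − 982988.72 + 0.3086×456.3 − 0.04193×2.14×456.3 = 86.20 mGal
Difference = 86.20 − (-60.20) = 146.40 mGal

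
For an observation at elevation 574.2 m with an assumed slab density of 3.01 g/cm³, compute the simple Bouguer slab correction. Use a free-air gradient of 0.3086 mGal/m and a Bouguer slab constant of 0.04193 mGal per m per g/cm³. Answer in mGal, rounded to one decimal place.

Bouguer slab correction = 0.04193 × 3.01 × 574.2 = 72.5 mGal

72.5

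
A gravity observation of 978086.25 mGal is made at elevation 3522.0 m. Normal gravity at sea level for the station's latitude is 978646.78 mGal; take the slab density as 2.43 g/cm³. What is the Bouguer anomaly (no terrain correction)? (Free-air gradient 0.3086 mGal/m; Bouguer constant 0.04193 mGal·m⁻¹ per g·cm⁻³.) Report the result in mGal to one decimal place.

167.5

Free-air correction = 0.3086 × 3522.0 = 1086.89 mGal
Free-air anomaly = 978086.25 − 978646.78 + (1086.89) = 526.36 mGal
Bouguer slab correction = 0.04193 × 2.43 × 3522.0 = 358.86 mGal
Simple Bouguer anomaly = 526.36 − (358.86) = 167.50 mGal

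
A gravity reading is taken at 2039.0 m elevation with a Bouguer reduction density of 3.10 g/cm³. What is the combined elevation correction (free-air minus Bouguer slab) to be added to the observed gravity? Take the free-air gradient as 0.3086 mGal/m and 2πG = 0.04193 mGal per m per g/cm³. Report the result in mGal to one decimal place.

364.2

Combined gradient = 0.3086 − 0.04193 × 3.10 = 0.1786170 mGal/m
Combined elevation correction = 0.1786170 × 2039.0 = 364.2 mGal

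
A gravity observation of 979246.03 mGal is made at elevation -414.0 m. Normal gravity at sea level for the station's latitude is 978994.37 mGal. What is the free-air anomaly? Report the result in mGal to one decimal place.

123.9

Free-air correction = 0.3086 × -414.0 = -127.76 mGal
Free-air anomaly = 979246.03 − 978994.37 + (-127.76) = 123.90 mGal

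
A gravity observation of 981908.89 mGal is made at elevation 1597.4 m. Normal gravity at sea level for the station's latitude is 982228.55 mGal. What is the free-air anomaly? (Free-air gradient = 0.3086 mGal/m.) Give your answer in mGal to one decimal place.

Free-air correction = 0.3086 × 1597.4 = 492.96 mGal
Free-air anomaly = 981908.89 − 982228.55 + (492.96) = 173.30 mGal

173.3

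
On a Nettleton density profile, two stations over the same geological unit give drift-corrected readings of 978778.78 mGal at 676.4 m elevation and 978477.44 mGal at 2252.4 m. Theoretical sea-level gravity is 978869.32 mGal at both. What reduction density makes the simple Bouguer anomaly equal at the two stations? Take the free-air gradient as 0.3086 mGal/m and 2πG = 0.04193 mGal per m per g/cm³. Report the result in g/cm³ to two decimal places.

Δg_obs = 978477.44 − 978778.78 = -301.34 mGal over Δh = 2252.4 − 676.4 = 1576.0 m
Equal Bouguer anomalies ⇒ Δg_obs + (0.3086 − 0.04193ρ)·Δh = 0
0.3086 − 0.04193ρ = −Δg_obs/Δh = 0.19121
ρ = (0.3086 − 0.19121) / 0.04193 = 2.80 g/cm³

2.80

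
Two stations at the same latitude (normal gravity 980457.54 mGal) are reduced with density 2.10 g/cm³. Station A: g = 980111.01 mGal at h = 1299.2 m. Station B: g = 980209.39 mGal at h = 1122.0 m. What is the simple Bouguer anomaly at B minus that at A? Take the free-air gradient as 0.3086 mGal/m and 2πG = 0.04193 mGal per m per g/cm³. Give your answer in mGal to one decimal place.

59.3

Δg_SB(A) = 980111.01 − 980457.54 + 0.3086×1299.2 − 0.04193×2.10×1299.2 = -60.00 mGal
Δg_SB(B) = 980209.39 − 980457.54 + 0.3086×1122.0 − 0.04193×2.10×1122.0 = -0.70 mGal
Difference = -0.70 − (-60.00) = 59.30 mGal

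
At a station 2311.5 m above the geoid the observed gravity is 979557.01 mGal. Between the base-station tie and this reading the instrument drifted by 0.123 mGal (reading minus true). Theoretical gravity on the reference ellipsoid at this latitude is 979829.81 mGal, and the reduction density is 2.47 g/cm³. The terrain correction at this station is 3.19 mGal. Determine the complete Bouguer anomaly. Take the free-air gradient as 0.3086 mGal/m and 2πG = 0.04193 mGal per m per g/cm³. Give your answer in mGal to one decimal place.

Drift-corrected reading = 979557.01 − (0.123) = 979556.887 mGal
Free-air correction = 0.3086 × 2311.5 = 713.33 mGal
Free-air anomaly = 979556.887 − 979829.81 + (713.33) = 440.407 mGal
Bouguer slab correction = 0.04193 × 2.47 × 2311.5 = 239.40 mGal
Simple Bouguer anomaly = 440.407 − (239.40) = 201.007 mGal
Complete Bouguer anomaly = 201.007 + 3.19 = 204.197 mGal

204.2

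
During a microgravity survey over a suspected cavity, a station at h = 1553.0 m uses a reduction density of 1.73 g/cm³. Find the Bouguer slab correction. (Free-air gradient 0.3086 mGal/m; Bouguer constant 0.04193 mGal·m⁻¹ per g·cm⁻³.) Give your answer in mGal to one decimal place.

112.7

Bouguer slab correction = 0.04193 × 1.73 × 1553.0 = 112.7 mGal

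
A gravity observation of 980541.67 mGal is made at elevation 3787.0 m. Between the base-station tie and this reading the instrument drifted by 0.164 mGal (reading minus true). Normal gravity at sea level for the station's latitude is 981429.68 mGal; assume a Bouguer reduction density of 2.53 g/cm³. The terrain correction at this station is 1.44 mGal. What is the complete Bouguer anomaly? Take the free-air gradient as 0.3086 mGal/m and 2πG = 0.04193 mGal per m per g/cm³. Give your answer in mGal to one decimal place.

-119.8

Drift-corrected reading = 980541.67 − (0.164) = 980541.506 mGal
Free-air correction = 0.3086 × 3787.0 = 1168.67 mGal
Free-air anomaly = 980541.506 − 981429.68 + (1168.67) = 280.496 mGal
Bouguer slab correction = 0.04193 × 2.53 × 3787.0 = 401.74 mGal
Simple Bouguer anomaly = 280.496 − (401.74) = -121.244 mGal
Complete Bouguer anomaly = -121.244 + 1.44 = -119.804 mGal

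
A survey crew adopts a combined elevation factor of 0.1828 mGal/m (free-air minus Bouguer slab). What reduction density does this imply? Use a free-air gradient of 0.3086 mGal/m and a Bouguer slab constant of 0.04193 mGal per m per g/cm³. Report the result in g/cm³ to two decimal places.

3.00

0.1828 = 0.3086 − 0.04193 × ρ
ρ = (0.3086 − 0.1828) / 0.04193 = 3.00 g/cm³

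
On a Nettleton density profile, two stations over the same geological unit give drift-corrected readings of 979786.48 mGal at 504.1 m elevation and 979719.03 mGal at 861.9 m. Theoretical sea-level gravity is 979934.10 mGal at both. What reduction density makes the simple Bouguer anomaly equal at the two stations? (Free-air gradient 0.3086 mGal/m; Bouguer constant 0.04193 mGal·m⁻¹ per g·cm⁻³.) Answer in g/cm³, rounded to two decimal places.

2.86

Δg_obs = 979719.03 − 979786.48 = -67.45 mGal over Δh = 861.9 − 504.1 = 357.8 m
Equal Bouguer anomalies ⇒ Δg_obs + (0.3086 − 0.04193ρ)·Δh = 0
0.3086 − 0.04193ρ = −Δg_obs/Δh = 0.18851
ρ = (0.3086 − 0.18851) / 0.04193 = 2.86 g/cm³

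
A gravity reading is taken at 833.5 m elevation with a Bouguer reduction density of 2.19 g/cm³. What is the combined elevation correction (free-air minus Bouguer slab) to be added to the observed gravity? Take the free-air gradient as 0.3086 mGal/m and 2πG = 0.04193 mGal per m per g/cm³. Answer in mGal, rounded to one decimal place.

Combined gradient = 0.3086 − 0.04193 × 2.19 = 0.2167733 mGal/m
Combined elevation correction = 0.2167733 × 833.5 = 180.7 mGal

180.7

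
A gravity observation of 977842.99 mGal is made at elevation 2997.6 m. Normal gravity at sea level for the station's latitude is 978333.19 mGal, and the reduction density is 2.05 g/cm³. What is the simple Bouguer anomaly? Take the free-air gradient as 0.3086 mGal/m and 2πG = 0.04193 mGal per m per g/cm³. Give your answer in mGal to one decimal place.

177.2

Free-air correction = 0.3086 × 2997.6 = 925.06 mGal
Free-air anomaly = 977842.99 − 978333.19 + (925.06) = 434.86 mGal
Bouguer slab correction = 0.04193 × 2.05 × 2997.6 = 257.66 mGal
Simple Bouguer anomaly = 434.86 − (257.66) = 177.20 mGal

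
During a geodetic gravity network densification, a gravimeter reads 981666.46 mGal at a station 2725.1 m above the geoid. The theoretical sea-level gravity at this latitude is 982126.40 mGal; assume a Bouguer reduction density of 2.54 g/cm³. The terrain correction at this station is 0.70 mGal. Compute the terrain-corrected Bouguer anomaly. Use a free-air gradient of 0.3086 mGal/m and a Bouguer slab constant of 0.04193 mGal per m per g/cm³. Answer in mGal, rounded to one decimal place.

91.5

Free-air correction = 0.3086 × 2725.1 = 840.97 mGal
Free-air anomaly = 981666.46 − 982126.40 + (840.97) = 381.03 mGal
Bouguer slab correction = 0.04193 × 2.54 × 2725.1 = 290.23 mGal
Simple Bouguer anomaly = 381.03 − (290.23) = 90.80 mGal
Complete Bouguer anomaly = 90.80 + 0.70 = 91.50 mGal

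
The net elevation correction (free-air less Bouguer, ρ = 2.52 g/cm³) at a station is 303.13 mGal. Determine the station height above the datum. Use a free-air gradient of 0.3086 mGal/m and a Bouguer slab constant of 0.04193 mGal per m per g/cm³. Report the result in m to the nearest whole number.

1494

Combined gradient = 0.3086 − 0.04193 × 2.52 = 0.2029364 mGal/m
h = 303.13 / 0.2029364 = 1493.72 m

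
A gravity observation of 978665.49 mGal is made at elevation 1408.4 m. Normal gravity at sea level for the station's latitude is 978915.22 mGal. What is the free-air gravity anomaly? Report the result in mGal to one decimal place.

184.9

Free-air correction = 0.3086 × 1408.4 = 434.63 mGal
Free-air anomaly = 978665.49 − 978915.22 + (434.63) = 184.90 mGal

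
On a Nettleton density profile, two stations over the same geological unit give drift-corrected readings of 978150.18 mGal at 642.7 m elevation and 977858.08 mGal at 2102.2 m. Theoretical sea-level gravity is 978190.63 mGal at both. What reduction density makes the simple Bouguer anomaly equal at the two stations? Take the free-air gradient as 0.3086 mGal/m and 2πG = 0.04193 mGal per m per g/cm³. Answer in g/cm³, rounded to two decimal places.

Δg_obs = 977858.08 − 978150.18 = -292.10 mGal over Δh = 2102.2 − 642.7 = 1459.5 m
Equal Bouguer anomalies ⇒ Δg_obs + (0.3086 − 0.04193ρ)·Δh = 0
0.3086 − 0.04193ρ = −Δg_obs/Δh = 0.20014
ρ = (0.3086 − 0.20014) / 0.04193 = 2.59 g/cm³

2.59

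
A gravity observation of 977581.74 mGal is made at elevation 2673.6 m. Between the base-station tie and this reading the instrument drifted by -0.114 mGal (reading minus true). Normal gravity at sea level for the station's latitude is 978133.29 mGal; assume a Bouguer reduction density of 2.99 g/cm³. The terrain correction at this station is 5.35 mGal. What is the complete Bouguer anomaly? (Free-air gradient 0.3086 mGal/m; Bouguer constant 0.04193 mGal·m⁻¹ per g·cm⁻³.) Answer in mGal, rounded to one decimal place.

-56.2

Drift-corrected reading = 977581.74 − (-0.114) = 977581.854 mGal
Free-air correction = 0.3086 × 2673.6 = 825.07 mGal
Free-air anomaly = 977581.854 − 978133.29 + (825.07) = 273.634 mGal
Bouguer slab correction = 0.04193 × 2.99 × 2673.6 = 335.19 mGal
Simple Bouguer anomaly = 273.634 − (335.19) = -61.556 mGal
Complete Bouguer anomaly = -61.556 + 5.35 = -56.206 mGal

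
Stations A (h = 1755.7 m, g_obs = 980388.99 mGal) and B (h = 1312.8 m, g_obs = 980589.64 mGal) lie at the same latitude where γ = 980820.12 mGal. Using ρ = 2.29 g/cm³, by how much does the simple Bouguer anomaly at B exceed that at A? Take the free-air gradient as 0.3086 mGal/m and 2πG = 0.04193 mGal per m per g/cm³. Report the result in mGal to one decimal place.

106.5

Δg_SB(A) = 980388.99 − 980820.12 + 0.3086×1755.7 − 0.04193×2.29×1755.7 = -57.90 mGal
Δg_SB(B) = 980589.64 − 980820.12 + 0.3086×1312.8 − 0.04193×2.29×1312.8 = 48.60 mGal
Difference = 48.60 − (-57.90) = 106.50 mGal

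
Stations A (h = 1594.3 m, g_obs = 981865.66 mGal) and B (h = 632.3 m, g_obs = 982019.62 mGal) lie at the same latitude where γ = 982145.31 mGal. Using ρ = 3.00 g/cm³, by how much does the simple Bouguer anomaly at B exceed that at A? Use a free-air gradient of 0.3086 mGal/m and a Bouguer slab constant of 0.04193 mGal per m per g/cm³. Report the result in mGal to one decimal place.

-21.9

Δg_SB(A) = 981865.66 − 982145.31 + 0.3086×1594.3 − 0.04193×3.00×1594.3 = 11.80 mGal
Δg_SB(B) = 982019.62 − 982145.31 + 0.3086×632.3 − 0.04193×3.00×632.3 = -10.10 mGal
Difference = -10.10 − (11.80) = -21.90 mGal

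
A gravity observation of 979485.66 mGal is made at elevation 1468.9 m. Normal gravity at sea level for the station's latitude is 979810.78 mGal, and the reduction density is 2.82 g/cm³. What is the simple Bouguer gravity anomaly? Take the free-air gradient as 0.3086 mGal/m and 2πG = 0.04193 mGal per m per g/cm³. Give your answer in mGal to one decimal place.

Free-air correction = 0.3086 × 1468.9 = 453.30 mGal
Free-air anomaly = 979485.66 − 979810.78 + (453.30) = 128.18 mGal
Bouguer slab correction = 0.04193 × 2.82 × 1468.9 = 173.69 mGal
Simple Bouguer anomaly = 128.18 − (173.69) = -45.51 mGal

-45.5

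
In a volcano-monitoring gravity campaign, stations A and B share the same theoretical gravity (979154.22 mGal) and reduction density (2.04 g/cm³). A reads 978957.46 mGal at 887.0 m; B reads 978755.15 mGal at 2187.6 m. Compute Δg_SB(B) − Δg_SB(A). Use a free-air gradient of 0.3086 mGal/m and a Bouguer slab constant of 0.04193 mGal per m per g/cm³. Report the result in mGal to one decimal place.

87.8

Δg_SB(A) = 978957.46 − 979154.22 + 0.3086×887.0 − 0.04193×2.04×887.0 = 1.10 mGal
Δg_SB(B) = 978755.15 − 979154.22 + 0.3086×2187.6 − 0.04193×2.04×2187.6 = 88.90 mGal
Difference = 88.90 − (1.10) = 87.80 mGal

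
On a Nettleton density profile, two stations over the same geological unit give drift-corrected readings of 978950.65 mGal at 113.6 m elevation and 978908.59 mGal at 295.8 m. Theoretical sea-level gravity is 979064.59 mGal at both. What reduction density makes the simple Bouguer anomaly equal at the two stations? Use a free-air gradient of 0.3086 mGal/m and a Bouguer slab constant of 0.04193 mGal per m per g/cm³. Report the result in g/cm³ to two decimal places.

Δg_obs = 978908.59 − 978950.65 = -42.06 mGal over Δh = 295.8 − 113.6 = 182.2 m
Equal Bouguer anomalies ⇒ Δg_obs + (0.3086 − 0.04193ρ)·Δh = 0
0.3086 − 0.04193ρ = −Δg_obs/Δh = 0.23085
ρ = (0.3086 − 0.23085) / 0.04193 = 1.85 g/cm³

1.85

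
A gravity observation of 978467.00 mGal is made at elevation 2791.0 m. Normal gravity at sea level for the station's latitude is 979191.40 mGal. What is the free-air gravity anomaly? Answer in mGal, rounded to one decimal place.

Free-air correction = 0.3086 × 2791.0 = 861.30 mGal
Free-air anomaly = 978467.00 − 979191.40 + (861.30) = 136.90 mGal

136.9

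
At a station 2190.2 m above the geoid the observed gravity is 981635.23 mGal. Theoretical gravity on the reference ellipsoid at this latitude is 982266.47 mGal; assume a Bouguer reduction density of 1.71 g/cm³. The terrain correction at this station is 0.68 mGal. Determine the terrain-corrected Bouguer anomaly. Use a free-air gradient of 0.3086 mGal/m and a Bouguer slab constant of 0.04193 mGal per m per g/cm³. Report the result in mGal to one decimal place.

-111.7

Free-air correction = 0.3086 × 2190.2 = 675.90 mGal
Free-air anomaly = 981635.23 − 982266.47 + (675.90) = 44.66 mGal
Bouguer slab correction = 0.04193 × 1.71 × 2190.2 = 157.04 mGal
Simple Bouguer anomaly = 44.66 − (157.04) = -112.38 mGal
Complete Bouguer anomaly = -112.38 + 0.68 = -111.70 mGal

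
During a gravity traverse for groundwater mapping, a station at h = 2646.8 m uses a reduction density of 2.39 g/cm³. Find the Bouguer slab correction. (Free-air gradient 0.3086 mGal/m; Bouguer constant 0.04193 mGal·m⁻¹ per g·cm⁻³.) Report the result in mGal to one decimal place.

Bouguer slab correction = 0.04193 × 2.39 × 2646.8 = 265.2 mGal

265.2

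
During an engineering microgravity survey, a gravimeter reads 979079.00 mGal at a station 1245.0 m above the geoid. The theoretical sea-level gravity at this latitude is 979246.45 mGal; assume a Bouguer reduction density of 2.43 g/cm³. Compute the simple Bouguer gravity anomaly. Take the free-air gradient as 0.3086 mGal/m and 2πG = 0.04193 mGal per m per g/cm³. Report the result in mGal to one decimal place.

Free-air correction = 0.3086 × 1245.0 = 384.21 mGal
Free-air anomaly = 979079.00 − 979246.45 + (384.21) = 216.76 mGal
Bouguer slab correction = 0.04193 × 2.43 × 1245.0 = 126.85 mGal
Simple Bouguer anomaly = 216.76 − (126.85) = 89.91 mGal

89.9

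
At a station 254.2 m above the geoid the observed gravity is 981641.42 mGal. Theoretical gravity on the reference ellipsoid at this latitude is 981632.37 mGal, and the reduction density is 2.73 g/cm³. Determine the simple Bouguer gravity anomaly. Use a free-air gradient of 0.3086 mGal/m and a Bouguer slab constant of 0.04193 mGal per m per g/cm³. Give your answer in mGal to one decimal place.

58.4

Free-air correction = 0.3086 × 254.2 = 78.45 mGal
Free-air anomaly = 981641.42 − 981632.37 + (78.45) = 87.50 mGal
Bouguer slab correction = 0.04193 × 2.73 × 254.2 = 29.10 mGal
Simple Bouguer anomaly = 87.50 − (29.10) = 58.40 mGal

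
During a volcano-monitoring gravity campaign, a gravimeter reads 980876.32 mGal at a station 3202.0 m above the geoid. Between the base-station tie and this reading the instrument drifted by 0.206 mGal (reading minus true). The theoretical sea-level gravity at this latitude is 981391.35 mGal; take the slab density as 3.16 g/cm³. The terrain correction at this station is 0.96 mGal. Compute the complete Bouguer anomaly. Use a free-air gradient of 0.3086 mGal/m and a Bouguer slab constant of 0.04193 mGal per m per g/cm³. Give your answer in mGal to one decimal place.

49.6

Drift-corrected reading = 980876.32 − (0.206) = 980876.114 mGal
Free-air correction = 0.3086 × 3202.0 = 988.14 mGal
Free-air anomaly = 980876.114 − 981391.35 + (988.14) = 472.904 mGal
Bouguer slab correction = 0.04193 × 3.16 × 3202.0 = 424.26 mGal
Simple Bouguer anomaly = 472.904 − (424.26) = 48.644 mGal
Complete Bouguer anomaly = 48.644 + 0.96 = 49.604 mGal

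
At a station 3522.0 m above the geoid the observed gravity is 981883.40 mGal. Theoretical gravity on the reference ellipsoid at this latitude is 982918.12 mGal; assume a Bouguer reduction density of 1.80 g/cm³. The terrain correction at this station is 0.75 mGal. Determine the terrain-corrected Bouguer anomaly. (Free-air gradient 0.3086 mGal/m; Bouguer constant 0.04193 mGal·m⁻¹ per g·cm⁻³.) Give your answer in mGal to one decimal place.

-212.9

Free-air correction = 0.3086 × 3522.0 = 1086.89 mGal
Free-air anomaly = 981883.40 − 982918.12 + (1086.89) = 52.17 mGal
Bouguer slab correction = 0.04193 × 1.80 × 3522.0 = 265.82 mGal
Simple Bouguer anomaly = 52.17 − (265.82) = -213.65 mGal
Complete Bouguer anomaly = -213.65 + 0.75 = -212.90 mGal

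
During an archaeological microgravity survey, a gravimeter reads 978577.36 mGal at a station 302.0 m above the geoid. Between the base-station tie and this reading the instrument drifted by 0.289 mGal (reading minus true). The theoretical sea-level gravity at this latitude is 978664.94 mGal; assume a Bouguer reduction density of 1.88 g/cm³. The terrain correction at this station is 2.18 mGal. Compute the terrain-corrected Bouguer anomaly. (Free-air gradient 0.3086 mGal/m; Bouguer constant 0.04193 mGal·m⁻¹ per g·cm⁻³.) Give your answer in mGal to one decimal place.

Drift-corrected reading = 978577.36 − (0.289) = 978577.071 mGal
Free-air correction = 0.3086 × 302.0 = 93.20 mGal
Free-air anomaly = 978577.071 − 978664.94 + (93.20) = 5.331 mGal
Bouguer slab correction = 0.04193 × 1.88 × 302.0 = 23.81 mGal
Simple Bouguer anomaly = 5.331 − (23.81) = -18.479 mGal
Complete Bouguer anomaly = -18.479 + 2.18 = -16.299 mGal

-16.3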